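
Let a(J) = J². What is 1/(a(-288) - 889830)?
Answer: -1/806886 ≈ -1.2393e-6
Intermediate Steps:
1/(a(-288) - 889830) = 1/((-288)² - 889830) = 1/(82944 - 889830) = 1/(-806886) = -1/806886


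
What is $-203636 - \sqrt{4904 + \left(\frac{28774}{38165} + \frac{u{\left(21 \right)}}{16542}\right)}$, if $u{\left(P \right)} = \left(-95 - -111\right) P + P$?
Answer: $-203636 - \frac{\sqrt{217211688875309096910}}{210441810} \approx -2.0371 \cdot 10^{5}$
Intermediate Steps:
$u{\left(P \right)} = 17 P$ ($u{\left(P \right)} = \left(-95 + 111\right) P + P = 16 P + P = 17 P$)
$-203636 - \sqrt{4904 + \left(\frac{28774}{38165} + \frac{u{\left(21 \right)}}{16542}\right)} = -203636 - \sqrt{4904 + \left(\frac{28774}{38165} + \frac{17 \cdot 21}{16542}\right)} = -203636 - \sqrt{4904 + \left(28774 \cdot \frac{1}{38165} + 357 \cdot \frac{1}{16542}\right)} = -203636 - \sqrt{4904 + \left(\frac{28774}{38165} + \frac{119}{5514}\right)} = -203636 - \sqrt{4904 + \frac{163201471}{210441810}} = -203636 - \sqrt{\frac{1032169837711}{210441810}} = -203636 - \frac{\sqrt{217211688875309096910}}{210441810}$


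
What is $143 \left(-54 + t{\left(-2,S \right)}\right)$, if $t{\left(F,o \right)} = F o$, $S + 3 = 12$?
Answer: $-10296$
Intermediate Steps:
$S = 9$ ($S = -3 + 12 = 9$)
$143 \left(-54 + t{\left(-2,S \right)}\right) = 143 \left(-54 - 18\right) = 143 \left(-72\right) = -10296$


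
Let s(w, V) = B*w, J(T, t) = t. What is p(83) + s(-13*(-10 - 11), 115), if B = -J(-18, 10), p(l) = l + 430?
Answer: -2217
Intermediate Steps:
p(l) = 430 + l
B = -10 (B = -1*10 = -10)
s(w, V) = -10*w
p(83) + s(-13*(-10 - 11), 115) = (430 + 83) - (-130)*(-10 - 11) = 513 - (-130)*(-21) = 513 - 10*273 = 513 - 2730 = -2217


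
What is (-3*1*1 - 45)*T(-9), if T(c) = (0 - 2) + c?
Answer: 528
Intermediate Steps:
T(c) = -2 + c
(-3*1*1 - 45)*T(-9) = (-3*1*1 - 45)*(-2 - 9) = (-3*1 - 45)*(-11) = (-3 - 45)*(-11) = -48*(-11) = 528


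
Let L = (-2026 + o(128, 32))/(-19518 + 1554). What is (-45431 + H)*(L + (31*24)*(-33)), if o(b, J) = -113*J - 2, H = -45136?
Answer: 1109562692123/499 ≈ 2.2236e+9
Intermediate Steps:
o(b, J) = -2 - 113*J
L = 1411/4491 (L = (-2026 + (-2 - 113*32))/(-19518 + 1554) = (-2026 + (-2 - 3616))/(-17964) = (-2026 - 3618)*(-1/17964) = -5644*(-1/17964) = 1411/4491 ≈ 0.31418)
(-45431 + H)*(L + (31*24)*(-33)) = (-45431 - 45136)*(1411/4491 + (31*24)*(-33)) = -90567*(1411/4491 + 744*(-33)) = -90567*(1411/4491 - 24552) = -90567*(-110261621/4491) = 1109562692123/499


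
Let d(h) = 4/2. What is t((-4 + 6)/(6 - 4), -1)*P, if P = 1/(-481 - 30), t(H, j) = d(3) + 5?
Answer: -1/73 ≈ -0.013699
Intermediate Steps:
d(h) = 2 (d(h) = 4*(½) = 2)
t(H, j) = 7 (t(H, j) = 2 + 5 = 7)
P = -1/511 (P = 1/(-511) = -1/511 ≈ -0.0019569)
t((-4 + 6)/(6 - 4), -1)*P = 7*(-1/511) = -1/73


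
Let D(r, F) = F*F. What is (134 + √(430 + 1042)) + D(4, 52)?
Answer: 2838 + 8*√23 ≈ 2876.4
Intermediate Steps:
D(r, F) = F²
(134 + √(430 + 1042)) + D(4, 52) = (134 + √(430 + 1042)) + 52² = (134 + √1472) + 2704 = (134 + 8*√23) + 2704 = 2838 + 8*√23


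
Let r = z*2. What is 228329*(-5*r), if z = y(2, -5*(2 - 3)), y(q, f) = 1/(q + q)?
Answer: -1141645/2 ≈ -5.7082e+5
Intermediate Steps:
y(q, f) = 1/(2*q)
z = ¼ (z = (½)/2 = (½)*(½) = ¼ ≈ 0.25000)
r = ½ (r = (¼)*2 = ½ ≈ 0.50000)
228329*(-5*r) = 228329*(-5*½) = 228329*(-5/2) = -1141645/2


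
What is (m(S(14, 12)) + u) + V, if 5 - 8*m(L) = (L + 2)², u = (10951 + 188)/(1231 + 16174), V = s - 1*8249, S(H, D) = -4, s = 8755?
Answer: 70561957/139240 ≈ 506.77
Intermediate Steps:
V = 506 (V = 8755 - 1*8249 = 8755 - 8249 = 506)
u = 11139/17405 ≈ 0.63999
m(L) = 5/8 - (2 + L)²/8 (m(L) = 5/8 - (L + 2)²/8 = 5/8 - (2 + L)²/8)
(m(S(14, 12)) + u) + V = ((5/8 - (2 - 4)²/8) + 11139/17405) + 506 = ((5/8 - ⅛*(-2)²) + 11139/17405) + 506 = ((5/8 - ⅛*4) + 11139/17405) + 506 = ((5/8 - ½) + 11139/17405) + 506 = (⅛ + 11139/17405) + 506 = 106517/139240 + 506 = 70561957/139240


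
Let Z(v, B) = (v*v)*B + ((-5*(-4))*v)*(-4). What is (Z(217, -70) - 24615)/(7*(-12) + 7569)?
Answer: -222547/499 ≈ -445.99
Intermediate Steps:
Z(v, B) = -80*v + B*v² (Z(v, B) = v²*B + (20*v)*(-4) = B*v² - 80*v = -80*v + B*v²)
(Z(217, -70) - 24615)/(7*(-12) + 7569) = (217*(-80 - 70*217) - 24615)/(7*(-12) + 7569) = (217*(-80 - 15190) - 24615)/(-84 + 7569) = (217*(-15270) - 24615)/7485 = (-3313590 - 24615)*(1/7485) = -3338205*1/7485 = -222547/499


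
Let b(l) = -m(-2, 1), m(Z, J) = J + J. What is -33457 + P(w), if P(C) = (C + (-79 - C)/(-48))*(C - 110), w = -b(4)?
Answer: -135421/4 ≈ -33855.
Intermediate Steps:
m(Z, J) = 2*J
b(l) = -2
w = 2 (w = -1*(-2) = 2)
P(C) = (-110 + C)*(79/48 + 49*C/48) (P(C) = (C + (-79 - C)*(-1/48))*(-110 + C) = (C + (79/48 + C/48))*(-110 + C) = (79/48 + 49*C/48)*(-110 + C) = (-110 + C)*(79/48 + 49*C/48))
-33457 + P(w) = -33457 + (-4345/24 - 5311/48*2 + (49/48)*2²) = -33457 + (-4345/24 - 5311/24 + (49/48)*4) = -33457 + (-4345/24 - 5311/24 + 49/12) = -33457 - 1593/4 = -135421/4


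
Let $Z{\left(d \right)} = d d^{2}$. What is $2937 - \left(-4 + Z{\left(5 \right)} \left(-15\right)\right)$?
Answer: $4816$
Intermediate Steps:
$Z{\left(d \right)} = d^{3}$
$2937 - \left(-4 + Z{\left(5 \right)} \left(-15\right)\right) = 2937 - \left(-4 + 5^{3} \left(-15\right)\right) = 2937 - \left(-4 + 125 \left(-15\right)\right) = 2937 - \left(-4 - 1875\right) = 2937 - -1879 = 2937 + 1879 = 4816$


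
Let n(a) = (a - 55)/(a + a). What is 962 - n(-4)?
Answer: 7637/8 ≈ 954.63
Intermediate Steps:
n(a) = (-55 + a)/(2*a) (n(a) = (-55 + a)/((2*a)) = (-55 + a)*(1/(2*a)) = (-55 + a)/(2*a))
962 - n(-4) = 962 - (-55 - 4)/(2*(-4)) = 962 - (-1)*(-59)/(2*4) = 962 - 1*59/8 = 962 - 59/8 = 7637/8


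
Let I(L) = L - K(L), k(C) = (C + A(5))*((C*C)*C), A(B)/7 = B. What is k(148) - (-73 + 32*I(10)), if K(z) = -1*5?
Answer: 593247529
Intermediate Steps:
A(B) = 7*B
K(z) = -5
k(C) = C³*(35 + C) (k(C) = (C + 7*5)*((C*C)*C) = (C + 35)*(C²*C) = (35 + C)*C³ = C³*(35 + C))
I(L) = 5 + L (I(L) = L - 1*(-5) = L + 5 = 5 + L)
k(148) - (-73 + 32*I(10)) = 148³*(35 + 148) - (-73 + 32*(5 + 10)) = 3241792*183 - (-73 + 32*15) = 593247936 - (-73 + 480) = 593247936 - 1*407 = 593247936 - 407 = 593247529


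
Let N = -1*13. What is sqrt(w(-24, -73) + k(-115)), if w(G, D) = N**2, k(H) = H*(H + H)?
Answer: sqrt(26619) ≈ 163.15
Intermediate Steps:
k(H) = 2*H**2 (k(H) = H*(2*H) = 2*H**2)
N = -13
w(G, D) = 169 (w(G, D) = (-13)**2 = 169)
sqrt(w(-24, -73) + k(-115)) = sqrt(169 + 2*(-115)**2) = sqrt(169 + 2*13225) = sqrt(169 + 26450) = sqrt(26619)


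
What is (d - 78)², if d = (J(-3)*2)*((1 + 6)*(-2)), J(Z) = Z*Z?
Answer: 108900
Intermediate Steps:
J(Z) = Z²
d = -252 (d = ((-3)²*2)*((1 + 6)*(-2)) = (9*2)*(7*(-2)) = 18*(-14) = -252)
(d - 78)² = (-252 - 78)² = (-330)² = 108900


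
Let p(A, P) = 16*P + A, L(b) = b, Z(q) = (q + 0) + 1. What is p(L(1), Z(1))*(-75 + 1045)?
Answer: 32010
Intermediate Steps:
Z(q) = 1 + q (Z(q) = q + 1 = 1 + q)
p(A, P) = A + 16*P
p(L(1), Z(1))*(-75 + 1045) = (1 + 16*(1 + 1))*(-75 + 1045) = (1 + 16*2)*970 = (1 + 32)*970 = 33*970 = 32010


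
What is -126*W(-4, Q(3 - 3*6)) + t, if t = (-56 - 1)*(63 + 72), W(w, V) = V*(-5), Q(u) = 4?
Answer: -5175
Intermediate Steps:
W(w, V) = -5*V
t = -7695 (t = -57*135 = -7695)
-126*W(-4, Q(3 - 3*6)) + t = -(-630)*4 - 7695 = -126*(-20) - 7695 = 2520 - 7695 = -5175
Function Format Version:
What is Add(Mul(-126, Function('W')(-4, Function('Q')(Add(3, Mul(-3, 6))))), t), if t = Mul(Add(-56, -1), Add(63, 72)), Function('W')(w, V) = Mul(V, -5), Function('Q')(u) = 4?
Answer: -5175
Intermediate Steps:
Function('W')(w, V) = Mul(-5, V)
t = -7695 (t = Mul(-57, 135) = -7695)
Add(Mul(-126, Function('W')(-4, Function('Q')(Add(3, Mul(-3, 6))))), t) = Add(Mul(-126, Mul(-5, 4)), -7695) = Add(Mul(-126, -20), -7695) = Add(2520, -7695) = -5175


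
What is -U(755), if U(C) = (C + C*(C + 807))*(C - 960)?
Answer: 241913325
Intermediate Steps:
U(C) = (-960 + C)*(C + C*(807 + C)) (U(C) = (C + C*(807 + C))*(-960 + C) = (-960 + C)*(C + C*(807 + C)))
-U(755) = -755*(-775680 + 755**2 - 152*755) = -755*(-775680 + 570025 - 114760) = -755*(-320415) = -1*(-241913325) = 241913325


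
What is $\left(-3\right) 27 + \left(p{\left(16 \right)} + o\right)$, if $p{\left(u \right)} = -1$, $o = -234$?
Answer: $-316$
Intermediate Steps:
$\left(-3\right) 27 + \left(p{\left(16 \right)} + o\right) = \left(-3\right) 27 - 235 = -81 - 235 = -316$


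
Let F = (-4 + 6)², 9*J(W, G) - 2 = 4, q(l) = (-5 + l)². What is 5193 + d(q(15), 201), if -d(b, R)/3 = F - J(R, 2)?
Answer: 5183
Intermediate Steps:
J(W, G) = ⅔ (J(W, G) = 2/9 + (⅑)*4 = 2/9 + 4/9 = ⅔)
F = 4 (F = 2² = 4)
d(b, R) = -10 (d(b, R) = -3*(4 - 1*⅔) = -3*(4 - ⅔) = -3*10/3 = -10)
5193 + d(q(15), 201) = 5193 - 10 = 5183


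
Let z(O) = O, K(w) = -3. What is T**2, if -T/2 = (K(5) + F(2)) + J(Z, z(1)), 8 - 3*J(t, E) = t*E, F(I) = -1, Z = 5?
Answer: 36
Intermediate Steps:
J(t, E) = 8/3 - E*t/3 (J(t, E) = 8/3 - t*E/3 = 8/3 - E*t/3)
T = 6 (T = -2*((-3 - 1) + (8/3 - 1/3*1*5)) = -2*(-4 + (8/3 - 5/3)) = -2*(-4 + 1) = -2*(-3) = 6)
T**2 = 6**2 = 36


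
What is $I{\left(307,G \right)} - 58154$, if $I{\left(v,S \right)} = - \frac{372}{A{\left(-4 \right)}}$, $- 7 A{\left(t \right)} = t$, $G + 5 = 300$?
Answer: $-58805$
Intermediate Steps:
$G = 295$ ($G = -5 + 300 = 295$)
$A{\left(t \right)} = - \frac{t}{7}$
$I{\left(v,S \right)} = -651$ ($I{\left(v,S \right)} = - \frac{372}{\left(- \frac{1}{7}\right) \left(-4\right)} = - \frac{372}{\frac{4}{7}} = \left(-372\right) \frac{7}{4} = -651$)
$I{\left(307,G \right)} - 58154 = -651 - 58154 = -58805$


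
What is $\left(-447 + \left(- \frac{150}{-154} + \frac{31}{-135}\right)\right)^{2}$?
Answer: $\frac{21518715935929}{108056025} \approx 1.9914 \cdot 10^{5}$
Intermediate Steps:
$\left(-447 + \left(- \frac{150}{-154} + \frac{31}{-135}\right)\right)^{2} = \left(-447 + \left(\left(-150\right) \left(- \frac{1}{154}\right) + 31 \left(- \frac{1}{135}\right)\right)\right)^{2} = \left(-447 + \left(\frac{75}{77} - \frac{31}{135}\right)\right)^{2} = \left(-447 + \frac{7738}{10395}\right)^{2} = \left(- \frac{4638827}{10395}\right)^{2} = \frac{21518715935929}{108056025}$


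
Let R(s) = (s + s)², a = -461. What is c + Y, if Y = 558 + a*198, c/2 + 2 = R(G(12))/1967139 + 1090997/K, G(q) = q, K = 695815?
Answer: -13797280748959366/152084980365 ≈ -90721.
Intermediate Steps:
R(s) = 4*s² (R(s) = (2*s)² = 4*s²)
c = -131330246566/152084980365 (c = -4 + 2*((4*12²)/1967139 + 1090997/695815) = -4 + 2*((4*144)*(1/1967139) + 1090997*(1/695815)) = -4 + 2*(576*(1/1967139) + 1090997/695815) = -4 + 2*(64/218571 + 1090997/695815) = -4 + 2*(238504837447/152084980365) = -4 + 477009674894/152084980365 = -131330246566/152084980365 ≈ -0.86353)
Y = -90720 (Y = 558 - 461*198 = 558 - 91278 = -90720)
c + Y = -131330246566/152084980365 - 90720 = -13797280748959366/152084980365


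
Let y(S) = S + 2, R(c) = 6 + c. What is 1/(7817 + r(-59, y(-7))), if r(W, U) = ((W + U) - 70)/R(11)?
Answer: 17/132755 ≈ 0.00012806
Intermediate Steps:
y(S) = 2 + S
r(W, U) = -70/17 + U/17 + W/17 (r(W, U) = ((W + U) - 70)/(6 + 11) = ((U + W) - 70)/17 = (-70 + U + W)*(1/17) = -70/17 + U/17 + W/17)
1/(7817 + r(-59, y(-7))) = 1/(7817 + (-70/17 + (2 - 7)/17 + (1/17)*(-59))) = 1/(7817 + (-70/17 + (1/17)*(-5) - 59/17)) = 1/(7817 + (-70/17 - 5/17 - 59/17)) = 1/(7817 - 134/17) = 1/(132755/17) = 17/132755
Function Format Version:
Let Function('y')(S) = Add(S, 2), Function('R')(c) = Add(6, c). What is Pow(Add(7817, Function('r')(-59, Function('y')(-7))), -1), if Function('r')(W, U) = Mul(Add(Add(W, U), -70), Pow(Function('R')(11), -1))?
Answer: Rational(17, 132755) ≈ 0.00012806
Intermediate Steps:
Function('y')(S) = Add(2, S)
Function('r')(W, U) = Add(Rational(-70, 17), Mul(Rational(1, 17), U), Mul(Rational(1, 17), W)) (Function('r')(W, U) = Mul(Add(Add(W, U), -70), Pow(Add(6, 11), -1)) = Mul(Add(Add(U, W), -70), Pow(17, -1)) = Mul(Add(-70, U, W), Rational(1, 17)) = Add(Rational(-70, 17), Mul(Rational(1, 17), U), Mul(Rational(1, 17), W)))
Pow(Add(7817, Function('r')(-59, Function('y')(-7))), -1) = Pow(Add(7817, Add(Rational(-70, 17), Mul(Rational(1, 17), Add(2, -7)), Mul(Rational(1, 17), -59))), -1) = Pow(Add(7817, Add(Rational(-70, 17), Mul(Rational(1, 17), -5), Rational(-59, 17))), -1) = Pow(Add(7817, Add(Rational(-70, 17), Rational(-5, 17), Rational(-59, 17))), -1) = Pow(Add(7817, Rational(-134, 17)), -1) = Pow(Rational(132755, 17), -1) = Rational(17, 132755)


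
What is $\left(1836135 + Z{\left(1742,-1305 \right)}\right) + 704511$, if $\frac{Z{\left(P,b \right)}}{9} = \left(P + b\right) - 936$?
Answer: $2536155$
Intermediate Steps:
$Z{\left(P,b \right)} = -8424 + 9 P + 9 b$ ($Z{\left(P,b \right)} = 9 \left(\left(P + b\right) - 936\right) = 9 \left(-936 + P + b\right) = -8424 + 9 P + 9 b$)
$\left(1836135 + Z{\left(1742,-1305 \right)}\right) + 704511 = \left(1836135 + \left(-8424 + 9 \cdot 1742 + 9 \left(-1305\right)\right)\right) + 704511 = \left(1836135 - 4491\right) + 704511 = 1831644 + 704511 = 2536155$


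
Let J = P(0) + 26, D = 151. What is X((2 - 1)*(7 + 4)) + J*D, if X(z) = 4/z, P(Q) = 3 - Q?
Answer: 48173/11 ≈ 4379.4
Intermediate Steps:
J = 29 (J = (3 - 1*0) + 26 = (3 + 0) + 26 = 3 + 26 = 29)
X((2 - 1)*(7 + 4)) + J*D = 4/(((2 - 1)*(7 + 4))) + 29*151 = 4/((1*11)) + 4379 = 4/11 + 4379 = 48173/11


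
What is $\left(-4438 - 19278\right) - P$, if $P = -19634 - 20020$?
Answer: $15938$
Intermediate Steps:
$P = -39654$
$\left(-4438 - 19278\right) - P = \left(-4438 - 19278\right) - -39654 = \left(-4438 - 19278\right) + 39654 = -23716 + 39654 = 15938$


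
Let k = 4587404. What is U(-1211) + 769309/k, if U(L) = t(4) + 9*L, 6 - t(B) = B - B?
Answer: -49969822463/4587404 ≈ -10893.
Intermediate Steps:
t(B) = 6 (t(B) = 6 - (B - B) = 6 - 1*0 = 6 + 0 = 6)
U(L) = 6 + 9*L
U(-1211) + 769309/k = (6 + 9*(-1211)) + 769309/4587404 = (6 - 10899) + 769309*(1/4587404) = -10893 + 769309/4587404 = -49969822463/4587404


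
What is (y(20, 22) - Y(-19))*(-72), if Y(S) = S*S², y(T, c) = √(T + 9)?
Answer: -493848 - 72*√29 ≈ -4.9424e+5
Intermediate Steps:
y(T, c) = √(9 + T)
Y(S) = S³
(y(20, 22) - Y(-19))*(-72) = (√(9 + 20) - 1*(-19)³)*(-72) = (√29 - 1*(-6859))*(-72) = (√29 + 6859)*(-72) = (6859 + √29)*(-72) = -493848 - 72*√29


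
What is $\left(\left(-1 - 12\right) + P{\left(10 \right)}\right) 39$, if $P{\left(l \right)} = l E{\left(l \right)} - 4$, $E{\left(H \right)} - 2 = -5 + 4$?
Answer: $-273$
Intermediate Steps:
$E{\left(H \right)} = 1$ ($E{\left(H \right)} = 2 + \left(-5 + 4\right) = 2 - 1 = 1$)
$P{\left(l \right)} = -4 + l$ ($P{\left(l \right)} = l 1 - 4 = l - 4 = -4 + l$)
$\left(\left(-1 - 12\right) + P{\left(10 \right)}\right) 39 = \left(\left(-1 - 12\right) + \left(-4 + 10\right)\right) 39 = \left(\left(-1 - 12\right) + 6\right) 39 = \left(-13 + 6\right) 39 = \left(-7\right) 39 = -273$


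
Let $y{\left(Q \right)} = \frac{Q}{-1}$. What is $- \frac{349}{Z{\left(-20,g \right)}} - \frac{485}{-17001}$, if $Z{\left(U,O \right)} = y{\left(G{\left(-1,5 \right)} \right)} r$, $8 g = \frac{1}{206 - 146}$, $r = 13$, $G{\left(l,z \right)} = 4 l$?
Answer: $- \frac{5908129}{884052} \approx -6.683$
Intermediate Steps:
$y{\left(Q \right)} = - Q$ ($y{\left(Q \right)} = Q \left(-1\right) = - Q$)
$g = \frac{1}{480}$ ($g = \frac{1}{8 \left(206 - 146\right)} = \frac{1}{8 \cdot 60} = \frac{1}{8} \cdot \frac{1}{60} = \frac{1}{480} \approx 0.0020833$)
$Z{\left(U,O \right)} = 52$ ($Z{\left(U,O \right)} = - 4 \left(-1\right) 13 = \left(-1\right) \left(-4\right) 13 = 4 \cdot 13 = 52$)
$- \frac{349}{Z{\left(-20,g \right)}} - \frac{485}{-17001} = - \frac{349}{52} - \frac{485}{-17001} = \left(-349\right) \frac{1}{52} - - \frac{485}{17001} = - \frac{349}{52} + \frac{485}{17001} = - \frac{5908129}{884052}$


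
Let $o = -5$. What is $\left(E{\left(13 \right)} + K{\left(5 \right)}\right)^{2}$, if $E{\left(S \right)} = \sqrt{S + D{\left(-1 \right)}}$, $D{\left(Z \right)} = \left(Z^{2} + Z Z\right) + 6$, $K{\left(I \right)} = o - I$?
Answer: $\left(10 - \sqrt{21}\right)^{2} \approx 29.348$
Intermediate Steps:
$K{\left(I \right)} = -5 - I$
$D{\left(Z \right)} = 6 + 2 Z^{2}$ ($D{\left(Z \right)} = \left(Z^{2} + Z^{2}\right) + 6 = 2 Z^{2} + 6 = 6 + 2 Z^{2}$)
$E{\left(S \right)} = \sqrt{8 + S}$ ($E{\left(S \right)} = \sqrt{S + \left(6 + 2 \left(-1\right)^{2}\right)} = \sqrt{S + \left(6 + 2 \cdot 1\right)} = \sqrt{S + \left(6 + 2\right)} = \sqrt{S + 8} = \sqrt{8 + S}$)
$\left(E{\left(13 \right)} + K{\left(5 \right)}\right)^{2} = \left(\sqrt{8 + 13} - 10\right)^{2} = \left(\sqrt{21} - 10\right)^{2} = \left(-10 + \sqrt{21}\right)^{2}$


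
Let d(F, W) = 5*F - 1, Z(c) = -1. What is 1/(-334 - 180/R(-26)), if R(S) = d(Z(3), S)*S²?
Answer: -338/112877 ≈ -0.0029944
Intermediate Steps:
d(F, W) = -1 + 5*F
R(S) = -6*S² (R(S) = (-1 + 5*(-1))*S² = (-1 - 5)*S² = -6*S²)
1/(-334 - 180/R(-26)) = 1/(-334 - 180/((-6*(-26)²))) = 1/(-334 - 180/((-6*676))) = 1/(-334 - 180/(-4056)) = 1/(-334 - 180*(-1/4056)) = 1/(-334 + 15/338) = 1/(-112877/338) = -338/112877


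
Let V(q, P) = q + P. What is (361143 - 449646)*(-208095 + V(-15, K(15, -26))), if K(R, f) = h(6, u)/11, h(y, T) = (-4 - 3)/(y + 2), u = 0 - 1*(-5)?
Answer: 1620816240561/88 ≈ 1.8418e+10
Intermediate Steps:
u = 5 (u = 0 + 5 = 5)
h(y, T) = -7/(2 + y)
K(R, f) = -7/88 (K(R, f) = -7/(2 + 6)/11 = -7/8*(1/11) = -7*1/8*(1/11) = -7/8*1/11 = -7/88)
V(q, P) = P + q
(361143 - 449646)*(-208095 + V(-15, K(15, -26))) = (361143 - 449646)*(-208095 + (-7/88 - 15)) = -88503*(-208095 - 1327/88) = -88503*(-18313687/88) = 1620816240561/88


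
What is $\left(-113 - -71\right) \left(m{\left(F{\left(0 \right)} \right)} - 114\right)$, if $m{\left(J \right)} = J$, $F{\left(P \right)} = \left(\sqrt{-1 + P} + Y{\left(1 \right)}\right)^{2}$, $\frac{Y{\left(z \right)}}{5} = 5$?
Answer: $-21420 - 2100 i \approx -21420.0 - 2100.0 i$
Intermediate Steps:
$Y{\left(z \right)} = 25$ ($Y{\left(z \right)} = 5 \cdot 5 = 25$)
$F{\left(P \right)} = \left(25 + \sqrt{-1 + P}\right)^{2}$ ($F{\left(P \right)} = \left(\sqrt{-1 + P} + 25\right)^{2} = \left(25 + \sqrt{-1 + P}\right)^{2}$)
$\left(-113 - -71\right) \left(m{\left(F{\left(0 \right)} \right)} - 114\right) = \left(-113 - -71\right) \left(\left(25 + \sqrt{-1 + 0}\right)^{2} - 114\right) = \left(-113 + 71\right) \left(\left(25 + \sqrt{-1}\right)^{2} - 114\right) = - 42 \left(\left(25 + i\right)^{2} - 114\right) = - 42 \left(-114 + \left(25 + i\right)^{2}\right) = 4788 - 42 \left(25 + i\right)^{2}$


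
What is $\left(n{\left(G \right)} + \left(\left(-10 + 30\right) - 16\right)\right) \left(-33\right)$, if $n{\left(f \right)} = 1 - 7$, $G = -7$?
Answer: $66$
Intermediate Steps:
$n{\left(f \right)} = -6$ ($n{\left(f \right)} = 1 - 7 = -6$)
$\left(n{\left(G \right)} + \left(\left(-10 + 30\right) - 16\right)\right) \left(-33\right) = \left(-6 + \left(\left(-10 + 30\right) - 16\right)\right) \left(-33\right) = \left(-6 + \left(20 - 16\right)\right) \left(-33\right) = \left(-6 + 4\right) \left(-33\right) = \left(-2\right) \left(-33\right) = 66$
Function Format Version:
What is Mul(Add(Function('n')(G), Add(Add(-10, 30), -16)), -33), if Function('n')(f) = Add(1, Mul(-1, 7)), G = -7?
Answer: 66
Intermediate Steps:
Function('n')(f) = -6 (Function('n')(f) = Add(1, -7) = -6)
Mul(Add(Function('n')(G), Add(Add(-10, 30), -16)), -33) = Mul(Add(-6, Add(Add(-10, 30), -16)), -33) = Mul(Add(-6, Add(20, -16)), -33) = Mul(Add(-6, 4), -33) = Mul(-2, -33) = 66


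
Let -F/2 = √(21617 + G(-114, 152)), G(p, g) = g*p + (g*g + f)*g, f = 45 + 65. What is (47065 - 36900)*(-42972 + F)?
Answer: -436810380 - 20330*√3532817 ≈ -4.7502e+8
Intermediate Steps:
f = 110
G(p, g) = g*p + g*(110 + g²) (G(p, g) = g*p + (g*g + 110)*g = g*p + (g² + 110)*g = g*p + (110 + g²)*g = g*p + g*(110 + g²))
F = -2*√3532817 (F = -2*√(21617 + 152*(110 - 114 + 152²)) = -2*√(21617 + 152*(110 - 114 + 23104)) = -2*√(21617 + 152*23100) = -2*√(21617 + 3511200) = -2*√3532817 ≈ -3759.2)
(47065 - 36900)*(-42972 + F) = (47065 - 36900)*(-42972 - 2*√3532817) = 10165*(-42972 - 2*√3532817) = -436810380 - 20330*√3532817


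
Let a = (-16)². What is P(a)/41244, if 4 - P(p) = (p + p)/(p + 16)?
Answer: 3/58429 ≈ 5.1344e-5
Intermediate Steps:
a = 256
P(p) = 4 - 2*p/(16 + p) (P(p) = 4 - (p + p)/(p + 16) = 4 - 2*p/(16 + p))
P(a)/41244 = (2*(32 + 256)/(16 + 256))/41244 = (2*288/272)*(1/41244) = (2*(1/272)*288)*(1/41244) = (36/17)*(1/41244) = 3/58429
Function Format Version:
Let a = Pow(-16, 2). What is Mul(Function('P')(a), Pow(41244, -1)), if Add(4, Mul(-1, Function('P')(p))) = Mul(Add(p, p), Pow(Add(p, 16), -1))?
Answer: Rational(3, 58429) ≈ 5.1344e-5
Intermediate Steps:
a = 256
Function('P')(p) = Add(4, Mul(-2, p, Pow(Add(16, p), -1))) (Function('P')(p) = Add(4, Mul(-1, Mul(Add(p, p), Pow(Add(p, 16), -1)))) = Add(4, Mul(-1, Mul(Mul(2, p), Pow(Add(16, p), -1)))) = Add(4, Mul(-1, Mul(2, p, Pow(Add(16, p), -1)))) = Add(4, Mul(-2, p, Pow(Add(16, p), -1))))
Mul(Function('P')(a), Pow(41244, -1)) = Mul(Mul(2, Pow(Add(16, 256), -1), Add(32, 256)), Pow(41244, -1)) = Mul(Mul(2, Pow(272, -1), 288), Rational(1, 41244)) = Mul(Mul(2, Rational(1, 272), 288), Rational(1, 41244)) = Mul(Rational(36, 17), Rational(1, 41244)) = Rational(3, 58429)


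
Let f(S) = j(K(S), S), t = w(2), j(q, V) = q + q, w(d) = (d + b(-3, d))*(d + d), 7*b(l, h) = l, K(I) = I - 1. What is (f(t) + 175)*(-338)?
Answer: -439062/7 ≈ -62723.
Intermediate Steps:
K(I) = -1 + I
b(l, h) = l/7
w(d) = 2*d*(-3/7 + d) (w(d) = (d + (1/7)*(-3))*(d + d) = (d - 3/7)*(2*d) = (-3/7 + d)*(2*d) = 2*d*(-3/7 + d))
j(q, V) = 2*q
t = 44/7 (t = (2/7)*2*(-3 + 7*2) = (2/7)*2*(-3 + 14) = (2/7)*2*11 = 44/7 ≈ 6.2857)
f(S) = -2 + 2*S (f(S) = 2*(-1 + S) = -2 + 2*S)
(f(t) + 175)*(-338) = ((-2 + 2*(44/7)) + 175)*(-338) = ((-2 + 88/7) + 175)*(-338) = (74/7 + 175)*(-338) = (1299/7)*(-338) = -439062/7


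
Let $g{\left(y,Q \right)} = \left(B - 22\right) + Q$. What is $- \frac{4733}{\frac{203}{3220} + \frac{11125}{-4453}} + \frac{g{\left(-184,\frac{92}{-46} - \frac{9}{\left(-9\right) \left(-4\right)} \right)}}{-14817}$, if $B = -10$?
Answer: $\frac{574602908586451}{295650298284} \approx 1943.5$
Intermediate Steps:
$g{\left(y,Q \right)} = -32 + Q$ ($g{\left(y,Q \right)} = \left(-10 - 22\right) + Q = -32 + Q$)
$- \frac{4733}{\frac{203}{3220} + \frac{11125}{-4453}} + \frac{g{\left(-184,\frac{92}{-46} - \frac{9}{\left(-9\right) \left(-4\right)} \right)}}{-14817} = - \frac{4733}{\frac{203}{3220} + \frac{11125}{-4453}} + \frac{-32 + \left(\frac{92}{-46} - \frac{9}{\left(-9\right) \left(-4\right)}\right)}{-14817} = - \frac{4733}{203 \cdot \frac{1}{3220} + 11125 \left(- \frac{1}{4453}\right)} + \left(-32 - \left(2 + \frac{9}{36}\right)\right) \left(- \frac{1}{14817}\right) = - \frac{4733}{\frac{29}{460} - \frac{11125}{4453}} + \left(-32 - \frac{9}{4}\right) \left(- \frac{1}{14817}\right) = - \frac{4733}{- \frac{4988363}{2048380}} + \left(-32 - \frac{9}{4}\right) \left(- \frac{1}{14817}\right) = \left(-4733\right) \left(- \frac{2048380}{4988363}\right) + \left(-32 - \frac{9}{4}\right) \left(- \frac{1}{14817}\right) = \frac{9694982540}{4988363} - - \frac{137}{59268} = \frac{9694982540}{4988363} + \frac{137}{59268} = \frac{574602908586451}{295650298284}$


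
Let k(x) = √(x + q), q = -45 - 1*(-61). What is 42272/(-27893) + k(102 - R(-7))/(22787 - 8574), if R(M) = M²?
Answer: -42272/27893 + √69/14213 ≈ -1.5149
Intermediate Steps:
q = 16 (q = -45 + 61 = 16)
k(x) = √(16 + x) (k(x) = √(x + 16) = √(16 + x))
42272/(-27893) + k(102 - R(-7))/(22787 - 8574) = 42272/(-27893) + √(16 + (102 - 1*(-7)²))/(22787 - 8574) = 42272*(-1/27893) + √(16 + (102 - 1*49))/14213 = -42272/27893 + √(16 + (102 - 49))*(1/14213) = -42272/27893 + √(16 + 53)*(1/14213) = -42272/27893 + √69*(1/14213) = -42272/27893 + √69/14213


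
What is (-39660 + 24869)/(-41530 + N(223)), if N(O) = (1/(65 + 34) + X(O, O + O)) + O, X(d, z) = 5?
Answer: 1464309/4088897 ≈ 0.35812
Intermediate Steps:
N(O) = 496/99 + O (N(O) = (1/(65 + 34) + 5) + O = (1/99 + 5) + O = 496/99 + O)
(-39660 + 24869)/(-41530 + N(223)) = (-39660 + 24869)/(-41530 + (496/99 + 223)) = -14791/(-41530 + 22573/99) = -14791/(-4088897/99) = -14791*(-99/4088897) = 1464309/4088897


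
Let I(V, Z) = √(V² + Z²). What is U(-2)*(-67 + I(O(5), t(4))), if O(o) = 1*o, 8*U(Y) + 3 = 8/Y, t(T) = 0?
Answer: 217/4 ≈ 54.250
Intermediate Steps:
U(Y) = -3/8 + 1/Y (U(Y) = -3/8 + (8/Y)/8 = -3/8 + 1/Y)
O(o) = o
U(-2)*(-67 + I(O(5), t(4))) = (-3/8 + 1/(-2))*(-67 + √(5² + 0²)) = (-3/8 - ½)*(-67 + √(25 + 0)) = -7*(-67 + √25)/8 = -7*(-67 + 5)/8 = -7/8*(-62) = 217/4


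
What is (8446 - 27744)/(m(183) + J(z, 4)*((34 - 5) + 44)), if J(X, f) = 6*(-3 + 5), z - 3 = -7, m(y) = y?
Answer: -19298/1059 ≈ -18.223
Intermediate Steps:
z = -4 (z = 3 - 7 = -4)
J(X, f) = 12 (J(X, f) = 6*2 = 12)
(8446 - 27744)/(m(183) + J(z, 4)*((34 - 5) + 44)) = (8446 - 27744)/(183 + 12*((34 - 5) + 44)) = -19298/(183 + 12*(29 + 44)) = -19298/(183 + 12*73) = -19298/(183 + 876) = -19298/1059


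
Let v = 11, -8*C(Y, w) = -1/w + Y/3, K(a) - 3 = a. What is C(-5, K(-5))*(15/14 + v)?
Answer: 169/96 ≈ 1.7604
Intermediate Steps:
K(a) = 3 + a
C(Y, w) = -Y/24 + 1/(8*w) (C(Y, w) = -(-1/w + Y/3)/8 = -Y/24 + 1/(8*w))
C(-5, K(-5))*(15/14 + v) = ((3 - 1*(-5)*(3 - 5))/(24*(3 - 5)))*(15/14 + 11) = ((1/24)*(3 - 1*(-5)*(-2))/(-2))*(15*(1/14) + 11) = ((1/24)*(-1/2)*(3 - 10))*(15/14 + 11) = ((1/24)*(-1/2)*(-7))*(169/14) = (7/48)*(169/14) = 169/96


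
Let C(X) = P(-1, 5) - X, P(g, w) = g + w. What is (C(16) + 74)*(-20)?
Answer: -1240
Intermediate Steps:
C(X) = 4 - X (C(X) = (-1 + 5) - X = 4 - X)
(C(16) + 74)*(-20) = ((4 - 1*16) + 74)*(-20) = ((4 - 16) + 74)*(-20) = (-12 + 74)*(-20) = 62*(-20) = -1240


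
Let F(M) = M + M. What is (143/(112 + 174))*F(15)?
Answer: 15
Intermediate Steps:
F(M) = 2*M
(143/(112 + 174))*F(15) = (143/(112 + 174))*(2*15) = (143/286)*30 = (143*(1/286))*30 = (1/2)*30 = 15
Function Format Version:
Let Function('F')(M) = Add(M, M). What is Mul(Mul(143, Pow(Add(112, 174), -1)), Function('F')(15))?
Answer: 15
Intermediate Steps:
Function('F')(M) = Mul(2, M)
Mul(Mul(143, Pow(Add(112, 174), -1)), Function('F')(15)) = Mul(Mul(143, Pow(Add(112, 174), -1)), Mul(2, 15)) = Mul(Mul(143, Pow(286, -1)), 30) = Mul(Mul(143, Rational(1, 286)), 30) = Mul(Rational(1, 2), 30) = 15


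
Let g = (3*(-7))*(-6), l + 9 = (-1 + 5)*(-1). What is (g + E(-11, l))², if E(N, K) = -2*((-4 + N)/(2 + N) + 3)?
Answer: 122500/9 ≈ 13611.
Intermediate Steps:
l = -13 (l = -9 + (-1 + 5)*(-1) = -9 + 4*(-1) = -9 - 4 = -13)
g = 126 (g = -21*(-6) = 126)
E(N, K) = -6 - 2*(-4 + N)/(2 + N) (E(N, K) = -2*((-4 + N)/(2 + N) + 3) = -2*(3 + (-4 + N)/(2 + N)) = -6 - 2*(-4 + N)/(2 + N))
(g + E(-11, l))² = (126 + 4*(-1 - 2*(-11))/(2 - 11))² = (126 + 4*(-1 + 22)/(-9))² = (126 + 4*(-⅑)*21)² = (126 - 28/3)² = (350/3)² = 122500/9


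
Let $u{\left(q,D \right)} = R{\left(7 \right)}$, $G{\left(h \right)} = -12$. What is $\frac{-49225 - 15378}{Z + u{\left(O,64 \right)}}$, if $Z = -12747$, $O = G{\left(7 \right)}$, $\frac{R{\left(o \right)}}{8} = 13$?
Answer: $\frac{64603}{12643} \approx 5.1098$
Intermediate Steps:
$R{\left(o \right)} = 104$ ($R{\left(o \right)} = 8 \cdot 13 = 104$)
$O = -12$
$u{\left(q,D \right)} = 104$
$\frac{-49225 - 15378}{Z + u{\left(O,64 \right)}} = \frac{-49225 - 15378}{-12747 + 104} = - \frac{64603}{-12643} = \left(-64603\right) \left(- \frac{1}{12643}\right) = \frac{64603}{12643}$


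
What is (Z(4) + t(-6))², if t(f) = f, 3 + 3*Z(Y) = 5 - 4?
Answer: 400/9 ≈ 44.444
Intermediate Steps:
Z(Y) = -⅔ (Z(Y) = -1 + (5 - 4)/3 = -1 + (⅓)*1 = -1 + ⅓ = -⅔)
(Z(4) + t(-6))² = (-⅔ - 6)² = (-20/3)² = 400/9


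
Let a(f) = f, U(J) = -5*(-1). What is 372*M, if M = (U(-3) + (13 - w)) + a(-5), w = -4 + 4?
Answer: 4836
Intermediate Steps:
U(J) = 5
w = 0
M = 13 (M = (5 + (13 - 1*0)) - 5 = (5 + (13 + 0)) - 5 = (5 + 13) - 5 = 18 - 5 = 13)
372*M = 372*13 = 4836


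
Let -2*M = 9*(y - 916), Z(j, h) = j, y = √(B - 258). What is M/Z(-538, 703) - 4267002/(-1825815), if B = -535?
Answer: -871727059/163714745 + 9*I*√793/1076 ≈ -5.3247 + 0.23554*I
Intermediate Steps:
y = I*√793 (y = √(-535 - 258) = √(-793) = I*√793 ≈ 28.16*I)
M = 4122 - 9*I*√793/2 (M = -9*(I*√793 - 916)/2 = -9*(-916 + I*√793)/2 = -(-8244 + 9*I*√793)/2 = 4122 - 9*I*√793/2 ≈ 4122.0 - 126.72*I)
M/Z(-538, 703) - 4267002/(-1825815) = (4122 - 9*I*√793/2)/(-538) - 4267002/(-1825815) = (4122 - 9*I*√793/2)*(-1/538) - 4267002*(-1/1825815) = (-2061/269 + 9*I*√793/1076) + 1422334/608605 = -871727059/163714745 + 9*I*√793/1076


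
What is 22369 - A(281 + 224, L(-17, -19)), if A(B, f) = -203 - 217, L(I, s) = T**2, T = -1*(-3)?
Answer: 22789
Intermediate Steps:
T = 3
L(I, s) = 9 (L(I, s) = 3**2 = 9)
A(B, f) = -420
22369 - A(281 + 224, L(-17, -19)) = 22369 - 1*(-420) = 22369 + 420 = 22789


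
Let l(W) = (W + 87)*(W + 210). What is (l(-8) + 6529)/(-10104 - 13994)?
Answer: -22487/24098 ≈ -0.93315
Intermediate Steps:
l(W) = (87 + W)*(210 + W)
(l(-8) + 6529)/(-10104 - 13994) = ((18270 + (-8)² + 297*(-8)) + 6529)/(-10104 - 13994) = ((18270 + 64 - 2376) + 6529)/(-24098) = (15958 + 6529)*(-1/24098) = 22487*(-1/24098) = -22487/24098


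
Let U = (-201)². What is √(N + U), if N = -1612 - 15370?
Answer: √23419 ≈ 153.03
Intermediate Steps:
U = 40401
N = -16982
√(N + U) = √(-16982 + 40401) = √23419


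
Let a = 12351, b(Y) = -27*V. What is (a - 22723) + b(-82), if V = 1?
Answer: -10399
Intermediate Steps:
b(Y) = -27 (b(Y) = -27*1 = -27)
(a - 22723) + b(-82) = (12351 - 22723) - 27 = -10372 - 27 = -10399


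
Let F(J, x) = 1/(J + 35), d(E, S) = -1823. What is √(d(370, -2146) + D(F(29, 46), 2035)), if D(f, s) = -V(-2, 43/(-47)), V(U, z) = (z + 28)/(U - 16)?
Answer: I*√144852590/282 ≈ 42.679*I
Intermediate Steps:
F(J, x) = 1/(35 + J)
V(U, z) = (28 + z)/(-16 + U)
D(f, s) = 1273/846 (D(f, s) = -(28 + 43/(-47))/(-16 - 2) = -(28 + 43*(-1/47))/(-18) = -(-1)*(28 - 43/47)/18 = -(-1)*1273/(18*47) = -1*(-1273/846) = 1273/846)
√(d(370, -2146) + D(F(29, 46), 2035)) = √(-1823 + 1273/846) = √(-1540985/846) = I*√144852590/282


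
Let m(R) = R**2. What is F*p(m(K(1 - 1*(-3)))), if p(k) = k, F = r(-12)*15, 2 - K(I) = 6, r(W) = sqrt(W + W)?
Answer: 480*I*sqrt(6) ≈ 1175.8*I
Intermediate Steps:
r(W) = sqrt(2)*sqrt(W) (r(W) = sqrt(2*W) = sqrt(2)*sqrt(W))
K(I) = -4 (K(I) = 2 - 1*6 = 2 - 6 = -4)
F = 30*I*sqrt(6) (F = (sqrt(2)*sqrt(-12))*15 = (sqrt(2)*(2*I*sqrt(3)))*15 = (2*I*sqrt(6))*15 = 30*I*sqrt(6) ≈ 73.485*I)
F*p(m(K(1 - 1*(-3)))) = (30*I*sqrt(6))*(-4)**2 = (30*I*sqrt(6))*16 = 480*I*sqrt(6)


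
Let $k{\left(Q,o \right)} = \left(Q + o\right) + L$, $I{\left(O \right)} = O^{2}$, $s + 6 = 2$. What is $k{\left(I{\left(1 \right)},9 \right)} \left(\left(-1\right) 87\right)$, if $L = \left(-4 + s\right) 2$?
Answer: $522$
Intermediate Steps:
$s = -4$ ($s = -6 + 2 = -4$)
$L = -16$ ($L = \left(-4 - 4\right) 2 = \left(-8\right) 2 = -16$)
$k{\left(Q,o \right)} = -16 + Q + o$ ($k{\left(Q,o \right)} = \left(Q + o\right) - 16 = -16 + Q + o$)
$k{\left(I{\left(1 \right)},9 \right)} \left(\left(-1\right) 87\right) = \left(-16 + 1^{2} + 9\right) \left(\left(-1\right) 87\right) = \left(-16 + 1 + 9\right) \left(-87\right) = \left(-6\right) \left(-87\right) = 522$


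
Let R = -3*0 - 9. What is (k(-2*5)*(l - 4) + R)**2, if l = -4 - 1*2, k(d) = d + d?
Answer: 36481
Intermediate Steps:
k(d) = 2*d
l = -6 (l = -4 - 2 = -6)
R = -9 (R = 0 - 9 = -9)
(k(-2*5)*(l - 4) + R)**2 = ((2*(-2*5))*(-6 - 4) - 9)**2 = ((2*(-10))*(-10) - 9)**2 = (-20*(-10) - 9)**2 = (200 - 9)**2 = 191**2 = 36481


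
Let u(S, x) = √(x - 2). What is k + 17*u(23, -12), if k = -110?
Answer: -110 + 17*I*√14 ≈ -110.0 + 63.608*I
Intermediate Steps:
u(S, x) = √(-2 + x)
k + 17*u(23, -12) = -110 + 17*√(-2 - 12) = -110 + 17*√(-14) = -110 + 17*(I*√14) = -110 + 17*I*√14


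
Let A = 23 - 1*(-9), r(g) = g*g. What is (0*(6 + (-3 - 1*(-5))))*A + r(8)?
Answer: 64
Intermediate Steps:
r(g) = g**2
A = 32 (A = 23 + 9 = 32)
(0*(6 + (-3 - 1*(-5))))*A + r(8) = (0*(6 + (-3 - 1*(-5))))*32 + 8**2 = (0*(6 + (-3 + 5)))*32 + 64 = (0*(6 + 2))*32 + 64 = (0*8)*32 + 64 = 0*32 + 64 = 0 + 64 = 64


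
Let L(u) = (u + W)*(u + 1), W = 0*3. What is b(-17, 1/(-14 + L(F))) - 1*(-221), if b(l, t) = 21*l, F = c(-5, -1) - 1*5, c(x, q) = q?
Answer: -136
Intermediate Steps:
W = 0
F = -6 (F = -1 - 1*5 = -1 - 5 = -6)
L(u) = u*(1 + u) (L(u) = (u + 0)*(u + 1) = u*(1 + u))
b(-17, 1/(-14 + L(F))) - 1*(-221) = 21*(-17) - 1*(-221) = -357 + 221 = -136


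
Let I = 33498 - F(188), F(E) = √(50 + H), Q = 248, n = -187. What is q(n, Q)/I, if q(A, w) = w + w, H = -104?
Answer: 923056/62339781 + 248*I*√6/187019343 ≈ 0.014807 + 3.2482e-6*I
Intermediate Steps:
q(A, w) = 2*w
F(E) = 3*I*√6 (F(E) = √(50 - 104) = √(-54) = 3*I*√6)
I = 33498 - 3*I*√6 ≈ 33498.0 - 7.3485*I
q(n, Q)/I = (2*248)/(33498 - 3*I*√6) = 496/(33498 - 3*I*√6)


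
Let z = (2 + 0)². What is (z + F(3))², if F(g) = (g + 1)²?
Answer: 400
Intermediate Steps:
F(g) = (1 + g)²
z = 4 (z = 2² = 4)
(z + F(3))² = (4 + (1 + 3)²)² = (4 + 4²)² = (4 + 16)² = 20² = 400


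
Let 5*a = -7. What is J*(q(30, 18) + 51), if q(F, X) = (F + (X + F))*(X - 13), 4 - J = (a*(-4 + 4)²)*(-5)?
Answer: 1764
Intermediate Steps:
a = -7/5 (a = (⅕)*(-7) = -7/5 ≈ -1.4000)
J = 4 (J = 4 - (-7*(-4 + 4)²/5)*(-5) = 4 - (-7/5*0²)*(-5) = 4 - (-7/5*0)*(-5) = 4 - 0*(-5) = 4 - 1*0 = 4 + 0 = 4)
q(F, X) = (-13 + X)*(X + 2*F) (q(F, X) = (F + (F + X))*(-13 + X) = (X + 2*F)*(-13 + X) = (-13 + X)*(X + 2*F))
J*(q(30, 18) + 51) = 4*((18² - 26*30 - 13*18 + 2*30*18) + 51) = 4*((324 - 780 - 234 + 1080) + 51) = 4*(390 + 51) = 4*441 = 1764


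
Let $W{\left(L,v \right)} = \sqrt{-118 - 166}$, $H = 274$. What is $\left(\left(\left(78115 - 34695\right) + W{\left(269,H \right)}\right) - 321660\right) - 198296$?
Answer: $-476536 + 2 i \sqrt{71} \approx -4.7654 \cdot 10^{5} + 16.852 i$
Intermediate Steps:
$W{\left(L,v \right)} = 2 i \sqrt{71}$ ($W{\left(L,v \right)} = \sqrt{-284} = 2 i \sqrt{71}$)
$\left(\left(\left(78115 - 34695\right) + W{\left(269,H \right)}\right) - 321660\right) - 198296 = \left(\left(\left(78115 - 34695\right) + 2 i \sqrt{71}\right) - 321660\right) - 198296 = \left(\left(43420 + 2 i \sqrt{71}\right) - 321660\right) - 198296 = \left(-278240 + 2 i \sqrt{71}\right) - 198296 = -476536 + 2 i \sqrt{71}$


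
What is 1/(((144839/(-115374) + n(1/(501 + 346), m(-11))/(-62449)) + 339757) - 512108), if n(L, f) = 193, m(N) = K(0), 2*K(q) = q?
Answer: -7204990926/1241796458404919 ≈ -5.8021e-6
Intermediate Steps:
K(q) = q/2
m(N) = 0 (m(N) = (½)*0 = 0)
1/(((144839/(-115374) + n(1/(501 + 346), m(-11))/(-62449)) + 339757) - 512108) = 1/(((144839/(-115374) + 193/(-62449)) + 339757) - 512108) = 1/(((144839*(-1/115374) + 193*(-1/62449)) + 339757) - 512108) = 1/(((-144839/115374 - 193/62449) + 339757) - 512108) = 1/((-9067317893/7204990926 + 339757) - 512108) = 1/(2447937034727089/7204990926 - 512108) = 1/(-1241796458404919/7204990926) = -7204990926/1241796458404919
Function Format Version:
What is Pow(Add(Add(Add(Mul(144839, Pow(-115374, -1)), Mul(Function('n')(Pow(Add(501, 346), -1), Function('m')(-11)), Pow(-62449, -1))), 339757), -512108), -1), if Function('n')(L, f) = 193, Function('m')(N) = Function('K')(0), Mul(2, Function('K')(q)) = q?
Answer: Rational(-7204990926, 1241796458404919) ≈ -5.8021e-6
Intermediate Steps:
Function('K')(q) = Mul(Rational(1, 2), q)
Function('m')(N) = 0 (Function('m')(N) = Mul(Rational(1, 2), 0) = 0)
Pow(Add(Add(Add(Mul(144839, Pow(-115374, -1)), Mul(Function('n')(Pow(Add(501, 346), -1), Function('m')(-11)), Pow(-62449, -1))), 339757), -512108), -1) = Pow(Add(Add(Add(Mul(144839, Pow(-115374, -1)), Mul(193, Pow(-62449, -1))), 339757), -512108), -1) = Pow(Add(Add(Add(Mul(144839, Rational(-1, 115374)), Mul(193, Rational(-1, 62449))), 339757), -512108), -1) = Pow(Add(Add(Add(Rational(-144839, 115374), Rational(-193, 62449)), 339757), -512108), -1) = Pow(Add(Add(Rational(-9067317893, 7204990926), 339757), -512108), -1) = Pow(Add(Rational(2447937034727089, 7204990926), -512108), -1) = Pow(Rational(-1241796458404919, 7204990926), -1) = Rational(-7204990926, 1241796458404919)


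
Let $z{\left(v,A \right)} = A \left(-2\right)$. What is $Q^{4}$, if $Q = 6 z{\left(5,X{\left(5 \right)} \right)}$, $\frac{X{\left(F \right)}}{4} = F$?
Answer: $3317760000$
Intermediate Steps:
$X{\left(F \right)} = 4 F$
$z{\left(v,A \right)} = - 2 A$
$Q = -240$ ($Q = 6 \left(- 2 \cdot 4 \cdot 5\right) = 6 \left(\left(-2\right) 20\right) = 6 \left(-40\right) = -240$)
$Q^{4} = \left(-240\right)^{4} = 3317760000$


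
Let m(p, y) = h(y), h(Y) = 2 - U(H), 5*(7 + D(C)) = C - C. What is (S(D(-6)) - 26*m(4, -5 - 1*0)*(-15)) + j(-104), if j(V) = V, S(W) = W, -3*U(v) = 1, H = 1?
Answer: 799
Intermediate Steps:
U(v) = -1/3 (U(v) = -1/3*1 = -1/3)
D(C) = -7 (D(C) = -7 + (C - C)/5 = -7 + (1/5)*0 = -7 + 0 = -7)
h(Y) = 7/3 (h(Y) = 2 - 1*(-1/3) = 2 + 1/3 = 7/3)
m(p, y) = 7/3
(S(D(-6)) - 26*m(4, -5 - 1*0)*(-15)) + j(-104) = (-7 - 26*7/3*(-15)) - 104 = (-7 - 182/3*(-15)) - 104 = (-7 + 910) - 104 = 903 - 104 = 799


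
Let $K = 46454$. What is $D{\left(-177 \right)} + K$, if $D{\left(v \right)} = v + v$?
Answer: $46100$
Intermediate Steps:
$D{\left(v \right)} = 2 v$
$D{\left(-177 \right)} + K = 2 \left(-177\right) + 46454 = -354 + 46454 = 46100$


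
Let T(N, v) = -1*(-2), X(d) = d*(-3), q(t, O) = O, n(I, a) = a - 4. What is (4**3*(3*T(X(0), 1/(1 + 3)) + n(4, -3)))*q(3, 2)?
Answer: -128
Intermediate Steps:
n(I, a) = -4 + a
X(d) = -3*d
T(N, v) = 2
(4**3*(3*T(X(0), 1/(1 + 3)) + n(4, -3)))*q(3, 2) = (4**3*(3*2 + (-4 - 3)))*2 = (64*(6 - 7))*2 = (64*(-1))*2 = -64*2 = -128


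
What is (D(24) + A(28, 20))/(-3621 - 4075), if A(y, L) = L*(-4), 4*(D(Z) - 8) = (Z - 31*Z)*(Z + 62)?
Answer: 972/481 ≈ 2.0208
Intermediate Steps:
D(Z) = 8 - 15*Z*(62 + Z)/2 (D(Z) = 8 + ((Z - 31*Z)*(Z + 62))/4 = 8 + ((-30*Z)*(62 + Z))/4 = 8 + (-30*Z*(62 + Z))/4 = 8 - 15*Z*(62 + Z)/2)
A(y, L) = -4*L
(D(24) + A(28, 20))/(-3621 - 4075) = ((8 - 465*24 - 15/2*24²) - 4*20)/(-3621 - 4075) = ((8 - 11160 - 15/2*576) - 80)/(-7696) = ((8 - 11160 - 4320) - 80)*(-1/7696) = (-15472 - 80)*(-1/7696) = -15552*(-1/7696) = 972/481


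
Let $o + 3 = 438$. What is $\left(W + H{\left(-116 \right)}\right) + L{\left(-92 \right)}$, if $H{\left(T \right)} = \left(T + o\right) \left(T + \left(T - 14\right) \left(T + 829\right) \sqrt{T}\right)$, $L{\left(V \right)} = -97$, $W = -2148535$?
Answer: $-2185636 - 59136220 i \sqrt{29} \approx -2.1856 \cdot 10^{6} - 3.1846 \cdot 10^{8} i$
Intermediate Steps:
$o = 435$ ($o = -3 + 438 = 435$)
$H{\left(T \right)} = \left(435 + T\right) \left(T + \sqrt{T} \left(-14 + T\right) \left(829 + T\right)\right)$ ($H{\left(T \right)} = \left(T + 435\right) \left(T + \left(T - 14\right) \left(T + 829\right) \sqrt{T}\right) = \left(435 + T\right) \left(T + \left(-14 + T\right) \left(829 + T\right) \sqrt{T}\right) = \left(435 + T\right) \left(T + \sqrt{T} \left(-14 + T\right) \left(829 + T\right)\right)$)
$\left(W + H{\left(-116 \right)}\right) + L{\left(-92 \right)} = \left(-2148535 + \left(\left(-116\right)^{2} + \left(-116\right)^{\frac{7}{2}} - 5048610 \sqrt{-116} + 435 \left(-116\right) + 1250 \left(-116\right)^{\frac{5}{2}} + 342919 \left(-116\right)^{\frac{3}{2}}\right)\right) - 97 = \left(-2148535 + \left(13456 - 3121792 i \sqrt{29} - 5048610 \cdot 2 i \sqrt{29} - 50460 + 1250 \cdot 26912 i \sqrt{29} + 342919 \left(- 232 i \sqrt{29}\right)\right)\right) - 97 = \left(-2148535 - \left(37004 + 59136220 i \sqrt{29}\right)\right) - 97 = \left(-2185539 - 59136220 i \sqrt{29}\right) - 97 = -2185636 - 59136220 i \sqrt{29}$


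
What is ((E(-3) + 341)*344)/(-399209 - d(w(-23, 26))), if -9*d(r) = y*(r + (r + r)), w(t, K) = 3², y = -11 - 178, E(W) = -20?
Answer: -13803/49972 ≈ -0.27621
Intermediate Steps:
y = -189
w(t, K) = 9
d(r) = 63*r (d(r) = -(-21)*(r + (r + r)) = -(-21)*(r + 2*r) = -(-21)*3*r = -(-63)*r = 63*r)
((E(-3) + 341)*344)/(-399209 - d(w(-23, 26))) = ((-20 + 341)*344)/(-399209 - 63*9) = (321*344)/(-399209 - 1*567) = 110424/(-399209 - 567) = 110424/(-399776) = 110424*(-1/399776) = -13803/49972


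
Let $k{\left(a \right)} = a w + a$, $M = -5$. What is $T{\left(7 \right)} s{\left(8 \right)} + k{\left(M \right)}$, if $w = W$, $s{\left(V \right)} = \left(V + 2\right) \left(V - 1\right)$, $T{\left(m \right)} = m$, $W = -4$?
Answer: $505$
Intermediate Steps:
$s{\left(V \right)} = \left(-1 + V\right) \left(2 + V\right)$ ($s{\left(V \right)} = \left(2 + V\right) \left(-1 + V\right) = \left(-1 + V\right) \left(2 + V\right)$)
$w = -4$
$k{\left(a \right)} = - 3 a$ ($k{\left(a \right)} = a \left(-4\right) + a = - 4 a + a = - 3 a$)
$T{\left(7 \right)} s{\left(8 \right)} + k{\left(M \right)} = 7 \left(-2 + 8 + 8^{2}\right) - -15 = 7 \left(-2 + 8 + 64\right) + 15 = 7 \cdot 70 + 15 = 490 + 15 = 505$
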